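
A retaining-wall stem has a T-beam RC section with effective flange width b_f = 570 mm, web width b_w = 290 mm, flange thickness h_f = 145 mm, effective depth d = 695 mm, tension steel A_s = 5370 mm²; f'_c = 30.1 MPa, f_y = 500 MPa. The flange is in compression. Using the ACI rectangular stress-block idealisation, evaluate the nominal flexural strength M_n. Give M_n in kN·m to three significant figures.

M_n ≈ 1610 kN·m

Tension: T = A_s f_y = 5370 × 500 = 2685000 N.
Try a within the flange: a = T/(0.85 f'_c b_f) = 2685000/(0.85 × 30.1 × 570) = 184.11 mm.
a = 184.11 > h_f = 145 mm: the block extends into the web. Split into flange-overhang and web parts.
C_f = 0.85 f'_c (b_f − b_w) h_f = 0.85 × 30.1 × (570 − 290) × 145 = 1038751 N.
Remaining web compression depth: a_w = (T − C_f)/(0.85 f'_c b_w) = (2685000 − 1038751)/(0.85 × 30.1 × 290) = 221.88 mm.
M_n = C_f(d − h_f/2) + (T − C_f)(d − a_w/2) = 1038751 × (695 − 72.5) + 1646249 × (695 − 110.94) = 646.62 + 961.51 = 1608.13 × 10⁶ N·mm.
M_n = 1608.13 kN·m.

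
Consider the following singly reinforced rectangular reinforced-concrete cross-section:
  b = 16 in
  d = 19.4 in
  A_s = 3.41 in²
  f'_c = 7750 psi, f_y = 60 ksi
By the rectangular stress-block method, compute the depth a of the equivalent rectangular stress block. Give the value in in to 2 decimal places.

a ≈ 1.94 in

T = A_s f_y = 3.41 × 60 = 204.6 kips.
a = T/(0.85 f'_c b) = 204.6/(0.85 × 7.75 × 16) = 1.94 in.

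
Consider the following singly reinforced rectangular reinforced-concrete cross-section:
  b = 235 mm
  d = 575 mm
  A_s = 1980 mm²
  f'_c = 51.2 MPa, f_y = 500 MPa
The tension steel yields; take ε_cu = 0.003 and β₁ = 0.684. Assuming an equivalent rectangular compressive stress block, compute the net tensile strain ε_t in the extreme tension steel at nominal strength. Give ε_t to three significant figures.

ε_t ≈ 0.00919

a = A_s f_y/(0.85 f'_c b) = 96.80 mm.
β₁ = 0.684, so c = a/β₁ = 96.80/0.684 = 141.52 mm.
From the linear strain diagram with ε_cu = 0.003: ε_t = 0.003 (d − c)/c = 0.003 × (575 − 141.52)/141.52 = 0.00919.
Since ε_t ≥ 0.005, the section is tension-controlled.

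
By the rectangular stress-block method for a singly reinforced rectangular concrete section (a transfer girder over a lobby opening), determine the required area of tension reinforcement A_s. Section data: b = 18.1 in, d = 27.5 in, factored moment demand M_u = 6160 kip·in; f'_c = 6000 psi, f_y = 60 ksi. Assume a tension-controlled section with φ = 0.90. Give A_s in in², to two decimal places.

M_n = M_u/φ = 6160/0.90 = 6844.44 kip·in.
From M_n = 0.85 f'_c a b (d − a/2):
a = d − √(d² − 2M_n/(0.85 f'_c b)) = 27.5 − √(27.5² − 2 × 6844.44/(0.85 × 6 × 18.1)) = 2.843 in.
A_s = 0.85 f'_c a b / f_y = 0.85 × 6 × 2.843 × 18.1 / 60 = 4.374 in².

A_s ≈ 4.37 in²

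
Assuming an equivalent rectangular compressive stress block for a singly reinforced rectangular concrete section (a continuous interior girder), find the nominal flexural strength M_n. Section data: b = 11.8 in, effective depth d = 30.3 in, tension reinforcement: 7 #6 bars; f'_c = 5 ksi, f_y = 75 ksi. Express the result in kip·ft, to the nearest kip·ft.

M_n ≈ 539 kip·ft

A_s = 7 × 0.44 = 3.08 in².
T = A_s f_y = 3.08 × 75 = 231 kips.
a = T/(0.85 f'_c b) = 231/(0.85 × 5 × 11.8) = 4.606 in.
M_n = T(d − a/2) = 231 × (30.3 − 2.303) = 6467.3 kip·in = 6467.3/12 = 538.94 kip·ft.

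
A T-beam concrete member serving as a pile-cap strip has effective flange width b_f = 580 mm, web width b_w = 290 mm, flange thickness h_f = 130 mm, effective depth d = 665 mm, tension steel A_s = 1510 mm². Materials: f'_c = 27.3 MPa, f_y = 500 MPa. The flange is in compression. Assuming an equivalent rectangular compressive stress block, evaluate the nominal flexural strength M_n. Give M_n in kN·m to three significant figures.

M_n ≈ 481 kN·m

Tension: T = A_s f_y = 1510 × 500 = 755000 N.
Try a within the flange: a = T/(0.85 f'_c b_f) = 755000/(0.85 × 27.3 × 580) = 56.10 mm.
Since a = 56.10 ≤ h_f = 130 mm, the stress block lies entirely in the flange; analyse as a rectangular beam of width b_f.
M_n = T(d − a/2) = 755000 × (665 − 28.05) = 480.90 × 10⁶ N·mm.
M_n = 480.90 kN·m.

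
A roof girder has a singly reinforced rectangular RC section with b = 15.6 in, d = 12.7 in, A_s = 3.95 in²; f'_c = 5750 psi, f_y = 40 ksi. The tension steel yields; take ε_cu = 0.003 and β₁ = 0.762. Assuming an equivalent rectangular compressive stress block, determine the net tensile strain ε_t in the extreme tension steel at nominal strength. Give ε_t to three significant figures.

ε_t ≈ 0.0110

a = A_s f_y/(0.85 f'_c b) = 2.072 in.
β₁ = 0.762, so c = a/β₁ = 2.072/0.762 = 2.719 in.
From the linear strain diagram with ε_cu = 0.003: ε_t = 0.003 (d − c)/c = 0.003 × (12.7 − 2.719)/2.719 = 0.0110.
Since ε_t ≥ 0.005, the section is tension-controlled.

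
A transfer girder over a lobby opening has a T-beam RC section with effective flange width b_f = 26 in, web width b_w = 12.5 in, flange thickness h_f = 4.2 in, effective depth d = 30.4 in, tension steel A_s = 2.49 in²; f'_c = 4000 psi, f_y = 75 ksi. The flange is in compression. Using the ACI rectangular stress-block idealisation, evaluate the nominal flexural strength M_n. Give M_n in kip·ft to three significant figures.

Tension: T = A_s f_y = 2.49 × 75 = 186.75 kips.
Try a within the flange: a = T/(0.85 f'_c b_f) = 186.75/(0.85 × 4 × 26) = 2.113 in.
Since a = 2.113 ≤ h_f = 4.2 in, the stress block lies entirely in the flange; analyse as a rectangular beam of width b_f.
M_n = T(d − a/2) = 186.75 × (30.4 − 1.0565) = 5479.9 kip·in.
M_n = 5479.9/12 = 456.66 kip·ft.

M_n ≈ 457 kip·ft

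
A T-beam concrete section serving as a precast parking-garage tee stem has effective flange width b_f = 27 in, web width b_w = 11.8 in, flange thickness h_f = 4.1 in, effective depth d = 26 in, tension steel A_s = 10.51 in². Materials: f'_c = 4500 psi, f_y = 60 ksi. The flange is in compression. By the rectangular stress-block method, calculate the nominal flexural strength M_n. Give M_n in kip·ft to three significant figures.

M_n ≈ 1180 kip·ft

Tension: T = A_s f_y = 10.51 × 60 = 630.6 kips.
Try a within the flange: a = T/(0.85 f'_c b_f) = 630.6/(0.85 × 4.5 × 27) = 6.106 in.
a = 6.106 > h_f = 4.1 in: the block extends into the web. Split into flange-overhang and web parts.
C_f = 0.85 f'_c (b_f − b_w) h_f = 0.85 × 4.5 × (27 − 11.8) × 4.1 = 238.4 kips.
Remaining web compression depth: a_w = (T − C_f)/(0.85 f'_c b_w) = (630.6 − 238.4)/(0.85 × 4.5 × 11.8) = 8.689 in.
M_n = C_f(d − h_f/2) + (T − C_f)(d − a_w/2) = 238.4 × (26 − 2.05) + 392.2 × (26 − 4.3445) = 5709.7 + 8493.3 = 14203.0 kip·in.
M_n = 14203.0/12 = 1183.58 kip·ft.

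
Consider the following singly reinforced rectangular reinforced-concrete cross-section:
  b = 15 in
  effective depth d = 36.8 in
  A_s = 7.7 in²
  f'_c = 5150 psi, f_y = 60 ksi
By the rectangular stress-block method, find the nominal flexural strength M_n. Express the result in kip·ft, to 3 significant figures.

M_n ≈ 1280 kip·ft

T = A_s f_y = 7.7 × 60 = 462 kips.
a = T/(0.85 f'_c b) = 462/(0.85 × 5.15 × 15) = 7.036 in.
M_n = T(d − a/2) = 462 × (36.8 − 3.518) = 15376.3 kip·in = 15376.3/12 = 1281.36 kip·ft.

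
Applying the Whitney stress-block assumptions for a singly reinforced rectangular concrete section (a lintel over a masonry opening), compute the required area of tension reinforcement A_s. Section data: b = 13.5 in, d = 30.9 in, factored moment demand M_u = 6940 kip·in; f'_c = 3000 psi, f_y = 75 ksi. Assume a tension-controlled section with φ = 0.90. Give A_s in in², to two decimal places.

M_n = M_u/φ = 6940/0.90 = 7711.11 kip·in.
From M_n = 0.85 f'_c a b (d − a/2):
a = d − √(d² − 2M_n/(0.85 f'_c b)) = 30.9 − √(30.9² − 2 × 7711.11/(0.85 × 3 × 13.5)) = 8.387 in.
A_s = 0.85 f'_c a b / f_y = 0.85 × 3 × 8.387 × 13.5 / 75 = 3.850 in².

A_s ≈ 3.85 in²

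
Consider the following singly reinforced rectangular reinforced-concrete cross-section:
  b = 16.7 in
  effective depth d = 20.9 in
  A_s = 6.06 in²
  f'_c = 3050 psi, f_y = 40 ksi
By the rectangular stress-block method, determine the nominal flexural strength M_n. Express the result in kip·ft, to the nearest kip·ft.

T = A_s f_y = 6.06 × 40 = 242.4 kips.
a = T/(0.85 f'_c b) = 242.4/(0.85 × 3.05 × 16.7) = 5.599 in.
M_n = T(d − a/2) = 242.4 × (20.9 − 2.7995) = 4387.6 kip·in = 4387.6/12 = 365.63 kip·ft.

M_n ≈ 366 kip·ft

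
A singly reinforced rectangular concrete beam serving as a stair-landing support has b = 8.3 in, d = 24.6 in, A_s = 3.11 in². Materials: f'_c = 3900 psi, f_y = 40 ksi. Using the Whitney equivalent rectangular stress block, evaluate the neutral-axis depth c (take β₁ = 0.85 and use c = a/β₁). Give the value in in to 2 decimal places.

c ≈ 5.32 in

T = A_s f_y = 3.11 × 40 = 124.4 kips.
a = T/(0.85 f'_c b) = 124.4/(0.85 × 3.9 × 8.3) = 4.5213 in.
With β₁ = 0.85, c = a/β₁ = 4.5213/0.85 = 5.32 in.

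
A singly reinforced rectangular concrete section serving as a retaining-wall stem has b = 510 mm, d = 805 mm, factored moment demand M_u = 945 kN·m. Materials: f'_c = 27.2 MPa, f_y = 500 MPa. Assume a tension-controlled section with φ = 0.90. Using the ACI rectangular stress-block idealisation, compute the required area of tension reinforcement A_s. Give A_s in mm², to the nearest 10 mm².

A_s ≈ 2820 mm²

M_n = M_u/φ = 945/0.90 = 1050 kN·m.
With M_n = 0.85 f'_c a b (d − a/2), solve the quadratic for a:
a = d − √(d² − 2M_n/(0.85 f'_c b)) = 805 − √(805² − 2 × 1050×10⁶/(0.85 × 27.2 × 510)) = 119.49 mm.
A_s = 0.85 f'_c a b / f_y = 0.85 × 27.2 × 119.49 × 510 / 500 = 2817.9 mm².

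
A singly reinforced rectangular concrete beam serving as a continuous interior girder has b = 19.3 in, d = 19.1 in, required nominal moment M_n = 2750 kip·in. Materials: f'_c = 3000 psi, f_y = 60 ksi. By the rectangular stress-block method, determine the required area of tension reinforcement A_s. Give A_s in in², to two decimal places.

A_s ≈ 2.62 in²

From M_n = 0.85 f'_c a b (d − a/2):
a = d − √(d² − 2M_n/(0.85 f'_c b)) = 19.1 − √(19.1² − 2 × 2750/(0.85 × 3 × 19.3)) = 3.192 in.
A_s = 0.85 f'_c a b / f_y = 0.85 × 3 × 3.192 × 19.3 / 60 = 2.618 in².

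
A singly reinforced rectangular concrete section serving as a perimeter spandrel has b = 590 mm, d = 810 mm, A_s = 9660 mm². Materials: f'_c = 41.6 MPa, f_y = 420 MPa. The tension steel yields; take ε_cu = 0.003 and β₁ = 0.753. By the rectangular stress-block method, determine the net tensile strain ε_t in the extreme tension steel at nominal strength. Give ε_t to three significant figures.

a = A_s f_y/(0.85 f'_c b) = 194.47 mm.
β₁ = 0.753, so c = a/β₁ = 194.47/0.753 = 258.26 mm.
From the linear strain diagram with ε_cu = 0.003: ε_t = 0.003 (d − c)/c = 0.003 × (810 − 258.26)/258.26 = 0.00641.
Since ε_t ≥ 0.005, the section is tension-controlled.

ε_t ≈ 0.00641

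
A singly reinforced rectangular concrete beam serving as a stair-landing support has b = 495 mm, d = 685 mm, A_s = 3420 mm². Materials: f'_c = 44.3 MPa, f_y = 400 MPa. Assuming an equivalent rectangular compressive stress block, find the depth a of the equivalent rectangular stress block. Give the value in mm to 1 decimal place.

a ≈ 73.4 mm

T = A_s f_y = 3420 × 400 = 1368000 N = 1368 kN.
Setting C = 0.85 f'_c a b equal to T: a = 1368000/(0.85 × 44.3 × 495) = 73.4 mm.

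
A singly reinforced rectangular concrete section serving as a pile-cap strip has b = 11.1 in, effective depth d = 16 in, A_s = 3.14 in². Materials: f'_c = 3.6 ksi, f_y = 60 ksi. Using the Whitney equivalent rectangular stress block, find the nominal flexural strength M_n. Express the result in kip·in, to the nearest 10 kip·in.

M_n ≈ 2490 kip·in

T = A_s f_y = 3.14 × 60 = 188.4 kips.
a = T/(0.85 f'_c b) = 188.4/(0.85 × 3.6 × 11.1) = 5.547 in.
M_n = T(d − a/2) = 188.4 × (16 − 2.7735) = 2491.9 kip·in.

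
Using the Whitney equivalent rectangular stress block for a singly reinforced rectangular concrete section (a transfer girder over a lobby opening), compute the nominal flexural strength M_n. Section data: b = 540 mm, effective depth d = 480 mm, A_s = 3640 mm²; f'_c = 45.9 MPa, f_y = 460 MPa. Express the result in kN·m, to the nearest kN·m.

M_n ≈ 737 kN·m

T = A_s f_y = 3640 × 460 = 1674400 N = 1674.4 kN.
From C = T: a = T/(0.85 f'_c b) = 1674400/(0.85 × 45.9 × 540) = 79.48 mm.
M_n = T(d − a/2) = 1674.4 kN × (480 − 39.74) mm = 737.17 kN·m.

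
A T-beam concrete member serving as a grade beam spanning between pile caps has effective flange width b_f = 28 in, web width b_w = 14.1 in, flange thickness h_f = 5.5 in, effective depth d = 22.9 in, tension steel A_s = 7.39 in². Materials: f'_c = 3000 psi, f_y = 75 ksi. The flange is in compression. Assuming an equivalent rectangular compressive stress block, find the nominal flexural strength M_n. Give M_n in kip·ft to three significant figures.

M_n ≈ 863 kip·ft

Tension: T = A_s f_y = 7.39 × 75 = 554.25 kips.
Try a within the flange: a = T/(0.85 f'_c b_f) = 554.25/(0.85 × 3 × 28) = 7.763 in.
a = 7.763 > h_f = 5.5 in: the block extends into the web. Split into flange-overhang and web parts.
C_f = 0.85 f'_c (b_f − b_w) h_f = 0.85 × 3 × (28 − 14.1) × 5.5 = 194.9 kips.
Remaining web compression depth: a_w = (T − C_f)/(0.85 f'_c b_w) = (554.25 − 194.9)/(0.85 × 3 × 14.1) = 9.994 in.
M_n = C_f(d − h_f/2) + (T − C_f)(d − a_w/2) = 194.9 × (22.9 − 2.75) + 359.35 × (22.9 − 4.997) = 3927.2 + 6433.4 = 10360.6 kip·in.
M_n = 10360.6/12 = 863.38 kip·ft.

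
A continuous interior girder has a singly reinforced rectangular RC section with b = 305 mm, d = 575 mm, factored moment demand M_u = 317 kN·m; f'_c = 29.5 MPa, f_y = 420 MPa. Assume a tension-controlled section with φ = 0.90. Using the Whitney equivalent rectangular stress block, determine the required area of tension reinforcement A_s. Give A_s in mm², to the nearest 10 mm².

A_s ≈ 1580 mm²

M_n = M_u/φ = 317/0.90 = 352.222 kN·m.
With M_n = 0.85 f'_c a b (d − a/2), solve the quadratic for a:
a = d − √(d² − 2M_n/(0.85 f'_c b)) = 575 − √(575² − 2 × 352.222×10⁶/(0.85 × 29.5 × 305)) = 86.62 mm.
A_s = 0.85 f'_c a b / f_y = 0.85 × 29.5 × 86.62 × 305 / 420 = 1577.3 mm².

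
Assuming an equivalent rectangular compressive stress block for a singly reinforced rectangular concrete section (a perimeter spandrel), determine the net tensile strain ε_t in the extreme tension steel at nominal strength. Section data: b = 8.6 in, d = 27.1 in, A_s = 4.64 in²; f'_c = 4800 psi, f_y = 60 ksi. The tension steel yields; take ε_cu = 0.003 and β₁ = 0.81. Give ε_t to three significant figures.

ε_t ≈ 0.00530

a = A_s f_y/(0.85 f'_c b) = 7.934 in.
β₁ = 0.81, so c = a/β₁ = 7.934/0.81 = 9.795 in.
From the linear strain diagram with ε_cu = 0.003: ε_t = 0.003 (d − c)/c = 0.003 × (27.1 − 9.795)/9.795 = 0.00530.
Since ε_t ≥ 0.005, the section is tension-controlled.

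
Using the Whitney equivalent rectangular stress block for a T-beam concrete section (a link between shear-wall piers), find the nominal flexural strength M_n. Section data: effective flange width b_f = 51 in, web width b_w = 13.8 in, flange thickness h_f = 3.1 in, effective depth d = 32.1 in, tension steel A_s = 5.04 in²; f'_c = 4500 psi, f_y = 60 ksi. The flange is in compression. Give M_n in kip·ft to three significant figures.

Tension: T = A_s f_y = 5.04 × 60 = 302.4 kips.
Try a within the flange: a = T/(0.85 f'_c b_f) = 302.4/(0.85 × 4.5 × 51) = 1.550 in.
Since a = 1.550 ≤ h_f = 3.1 in, the stress block lies entirely in the flange; analyse as a rectangular beam of width b_f.
M_n = T(d − a/2) = 302.4 × (32.1 − 0.775) = 9472.7 kip·in.
M_n = 9472.7/12 = 789.39 kip·ft.

M_n ≈ 789 kip·ft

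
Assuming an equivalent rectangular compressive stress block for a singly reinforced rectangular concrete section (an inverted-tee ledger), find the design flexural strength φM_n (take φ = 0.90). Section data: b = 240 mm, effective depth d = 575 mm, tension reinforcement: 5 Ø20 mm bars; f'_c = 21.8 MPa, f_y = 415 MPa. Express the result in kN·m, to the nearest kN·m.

A_s = 5 × 314 = 1570 mm².
T = A_s f_y = 1570 × 415 = 651550 N = 651.55 kN.
From C = T: a = T/(0.85 f'_c b) = 651550/(0.85 × 21.8 × 240) = 146.51 mm.
M_n = T(d − a/2) = 651.55 kN × (575 − 73.255) mm = 326.91 kN·m.
φM_n = 0.90 × 326.91 = 294.22 kN·m.

φM_n ≈ 294 kN·m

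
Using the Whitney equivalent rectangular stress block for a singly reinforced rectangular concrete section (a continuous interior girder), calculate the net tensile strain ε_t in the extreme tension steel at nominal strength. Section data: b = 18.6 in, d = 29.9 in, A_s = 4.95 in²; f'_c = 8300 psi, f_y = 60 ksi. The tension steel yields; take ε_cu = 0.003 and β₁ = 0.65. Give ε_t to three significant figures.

a = A_s f_y/(0.85 f'_c b) = 2.263 in.
β₁ = 0.65, so c = a/β₁ = 2.263/0.65 = 3.482 in.
From the linear strain diagram with ε_cu = 0.003: ε_t = 0.003 (d − c)/c = 0.003 × (29.9 − 3.482)/3.482 = 0.0228.
Since ε_t ≥ 0.005, the section is tension-controlled.

ε_t ≈ 0.0228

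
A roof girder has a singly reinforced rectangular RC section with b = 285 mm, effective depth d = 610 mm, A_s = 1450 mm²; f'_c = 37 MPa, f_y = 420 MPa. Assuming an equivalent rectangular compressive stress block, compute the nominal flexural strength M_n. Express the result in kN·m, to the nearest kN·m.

T = A_s f_y = 1450 × 420 = 609000 N = 609 kN.
From C = T: a = T/(0.85 f'_c b) = 609000/(0.85 × 37 × 285) = 67.94 mm.
M_n = T(d − a/2) = 609 kN × (610 − 33.97) mm = 350.80 kN·m.

M_n ≈ 351 kN·m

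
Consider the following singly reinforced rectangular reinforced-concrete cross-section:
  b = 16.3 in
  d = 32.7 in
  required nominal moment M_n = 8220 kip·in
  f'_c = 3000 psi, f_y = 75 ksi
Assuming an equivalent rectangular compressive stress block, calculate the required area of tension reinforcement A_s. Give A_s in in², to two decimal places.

From M_n = 0.85 f'_c a b (d − a/2):
a = d − √(d² − 2M_n/(0.85 f'_c b)) = 32.7 − √(32.7² − 2 × 8220/(0.85 × 3 × 16.3)) = 6.743 in.
A_s = 0.85 f'_c a b / f_y = 0.85 × 3 × 6.743 × 16.3 / 75 = 3.737 in².

A_s ≈ 3.74 in²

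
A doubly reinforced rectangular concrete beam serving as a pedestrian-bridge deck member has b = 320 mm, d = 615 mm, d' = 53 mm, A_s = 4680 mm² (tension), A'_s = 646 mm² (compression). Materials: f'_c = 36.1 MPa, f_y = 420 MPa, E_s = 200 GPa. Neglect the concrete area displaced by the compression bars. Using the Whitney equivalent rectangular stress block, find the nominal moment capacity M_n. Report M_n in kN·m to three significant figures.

Assume both tension and compression steel yield.
Net tension couple steel: A_s − A'_s = 4034 mm².
a = (A_s − A'_s) f_y / (0.85 f'_c b) = 1694280/(0.85 × 36.1 × 320) = 172.55 mm.
c = a/β₁ = 172.55/0.792 = 217.87 mm; ε'_s = 0.003(c − d')/c = 0.0023 ≥ f_y/E_s = 0.0021, so compression steel does yield.
M_n = (A_s − A'_s) f_y (d − a/2) + A'_s f_y (d − d') = [1694280 × (615 − 86.275) + 271320 × (615 − 53)] × 10⁻⁶ = 895.81 + 152.48 = 1048.29 kN·m.

M_n ≈ 1050 kN·m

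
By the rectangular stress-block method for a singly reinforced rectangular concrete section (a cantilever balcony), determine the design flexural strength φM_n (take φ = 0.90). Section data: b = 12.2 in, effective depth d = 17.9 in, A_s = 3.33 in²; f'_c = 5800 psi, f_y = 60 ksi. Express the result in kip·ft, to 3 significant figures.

φM_n ≈ 243 kip·ft

T = A_s f_y = 3.33 × 60 = 199.8 kips.
a = T/(0.85 f'_c b) = 199.8/(0.85 × 5.8 × 12.2) = 3.322 in.
M_n = T(d − a/2) = 199.8 × (17.9 − 1.661) = 3244.6 kip·in = 3244.6/12 = 270.38 kip·ft.
φM_n = 0.90 × 270.38 = 243.34 kip·ft.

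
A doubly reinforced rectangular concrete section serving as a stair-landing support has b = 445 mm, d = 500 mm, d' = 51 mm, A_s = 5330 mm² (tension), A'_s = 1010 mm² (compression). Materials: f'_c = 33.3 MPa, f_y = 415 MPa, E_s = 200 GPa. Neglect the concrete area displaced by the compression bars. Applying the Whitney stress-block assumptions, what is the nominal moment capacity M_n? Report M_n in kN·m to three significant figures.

M_n ≈ 957 kN·m

Assume both tension and compression steel yield.
Net tension couple steel: A_s − A'_s = 4320 mm².
a = (A_s − A'_s) f_y / (0.85 f'_c b) = 1792800/(0.85 × 33.3 × 445) = 142.33 mm.
c = a/β₁ = 142.33/0.812 = 175.28 mm; ε'_s = 0.003(c − d')/c = 0.0021 ≥ f_y/E_s = 0.0021, so compression steel does yield.
M_n = (A_s − A'_s) f_y (d − a/2) + A'_s f_y (d − d') = [1792800 × (500 − 71.165) + 419150 × (500 − 51)] × 10⁻⁶ = 768.82 + 188.20 = 957.02 kN·m.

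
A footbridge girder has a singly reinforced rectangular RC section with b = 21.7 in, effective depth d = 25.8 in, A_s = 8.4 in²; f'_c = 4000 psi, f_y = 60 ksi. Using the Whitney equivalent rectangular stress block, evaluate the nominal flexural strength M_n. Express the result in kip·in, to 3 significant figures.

M_n ≈ 11300 kip·in

T = A_s f_y = 8.4 × 60 = 504 kips.
a = T/(0.85 f'_c b) = 504/(0.85 × 4 × 21.7) = 6.831 in.
M_n = T(d − a/2) = 504 × (25.8 − 3.4155) = 11281.8 kip·in.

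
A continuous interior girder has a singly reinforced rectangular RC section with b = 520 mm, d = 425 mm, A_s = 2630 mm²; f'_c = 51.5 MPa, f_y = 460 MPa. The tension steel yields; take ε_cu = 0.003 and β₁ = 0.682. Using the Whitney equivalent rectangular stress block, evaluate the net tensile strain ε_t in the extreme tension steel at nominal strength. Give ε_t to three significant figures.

ε_t ≈ 0.0134

a = A_s f_y/(0.85 f'_c b) = 53.15 mm.
β₁ = 0.682, so c = a/β₁ = 53.15/0.682 = 77.93 mm.
From the linear strain diagram with ε_cu = 0.003: ε_t = 0.003 (d − c)/c = 0.003 × (425 − 77.93)/77.93 = 0.0134.
Since ε_t ≥ 0.005, the section is tension-controlled.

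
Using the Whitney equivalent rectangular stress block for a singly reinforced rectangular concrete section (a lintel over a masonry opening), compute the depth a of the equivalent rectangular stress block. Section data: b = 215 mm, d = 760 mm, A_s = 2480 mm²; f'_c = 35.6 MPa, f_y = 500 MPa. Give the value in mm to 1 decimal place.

a ≈ 190.6 mm

T = A_s f_y = 2480 × 500 = 1240000 N = 1240 kN.
Setting C = 0.85 f'_c a b equal to T: a = 1240000/(0.85 × 35.6 × 215) = 190.6 mm.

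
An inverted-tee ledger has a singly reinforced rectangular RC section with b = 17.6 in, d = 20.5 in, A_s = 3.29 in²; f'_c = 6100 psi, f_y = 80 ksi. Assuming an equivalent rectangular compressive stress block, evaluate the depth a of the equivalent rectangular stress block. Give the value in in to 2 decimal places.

a ≈ 2.88 in

T = A_s f_y = 3.29 × 80 = 263.2 kips.
a = T/(0.85 f'_c b) = 263.2/(0.85 × 6.1 × 17.6) = 2.88 in.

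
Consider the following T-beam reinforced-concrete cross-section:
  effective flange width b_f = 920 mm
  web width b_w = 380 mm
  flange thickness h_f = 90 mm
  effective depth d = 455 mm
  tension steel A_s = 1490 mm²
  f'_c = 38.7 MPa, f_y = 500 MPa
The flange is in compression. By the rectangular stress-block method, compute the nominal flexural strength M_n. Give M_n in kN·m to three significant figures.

M_n ≈ 330 kN·m

Tension: T = A_s f_y = 1490 × 500 = 745000 N.
Try a within the flange: a = T/(0.85 f'_c b_f) = 745000/(0.85 × 38.7 × 920) = 24.62 mm.
Since a = 24.62 ≤ h_f = 90 mm, the stress block lies entirely in the flange; analyse as a rectangular beam of width b_f.
M_n = T(d − a/2) = 745000 × (455 − 12.31) = 329.80 × 10⁶ N·mm.
M_n = 329.80 kN·m.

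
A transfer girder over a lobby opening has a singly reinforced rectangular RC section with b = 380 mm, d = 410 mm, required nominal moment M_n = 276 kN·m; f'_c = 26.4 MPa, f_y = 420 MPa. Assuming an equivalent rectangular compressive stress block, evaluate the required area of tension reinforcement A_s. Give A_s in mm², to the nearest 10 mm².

A_s ≈ 1800 mm²

With M_n = 0.85 f'_c a b (d − a/2), solve the quadratic for a:
a = d − √(d² − 2M_n/(0.85 f'_c b)) = 410 − √(410² − 2 × 276×10⁶/(0.85 × 26.4 × 380)) = 88.49 mm.
A_s = 0.85 f'_c a b / f_y = 0.85 × 26.4 × 88.49 × 380 / 420 = 1796.6 mm².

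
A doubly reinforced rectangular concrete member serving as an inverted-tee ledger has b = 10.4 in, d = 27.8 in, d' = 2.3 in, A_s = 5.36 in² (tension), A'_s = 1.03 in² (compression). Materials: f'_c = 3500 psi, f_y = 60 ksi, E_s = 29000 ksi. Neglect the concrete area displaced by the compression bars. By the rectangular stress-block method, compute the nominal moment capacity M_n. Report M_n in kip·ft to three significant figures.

Assume both steels yield.
a = (A_s − A'_s) f_y/(0.85 f'_c b) = (5.36 − 1.03) × 60/(0.85 × 3.5 × 10.4) = 8.397 in.
c = a/β₁ = 8.397/0.85 = 9.879 in; ε'_s = 0.003(c − d')/c = 0.0023 ≥ ε_y = 0.0021, so the compression steel yields.
M_n = (A_s − A'_s) f_y (d − a/2) + A'_s f_y (d − d') = 259.8 × (27.8 − 4.1985) + 61.8 × (27.8 − 2.3) = 6131.7 + 1575.9 = 7707.6 kip·in = 7707.6/12 = 642.30 kip·ft.

M_n ≈ 642 kip·ft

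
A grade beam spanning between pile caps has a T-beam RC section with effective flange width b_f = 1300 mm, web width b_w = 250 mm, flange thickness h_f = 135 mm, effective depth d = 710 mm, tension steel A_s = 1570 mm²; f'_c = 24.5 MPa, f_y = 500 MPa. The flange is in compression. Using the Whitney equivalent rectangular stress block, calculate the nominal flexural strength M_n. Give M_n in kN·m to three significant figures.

Tension: T = A_s f_y = 1570 × 500 = 785000 N.
Try a within the flange: a = T/(0.85 f'_c b_f) = 785000/(0.85 × 24.5 × 1300) = 29.00 mm.
Since a = 29.00 ≤ h_f = 135 mm, the stress block lies entirely in the flange; analyse as a rectangular beam of width b_f.
M_n = T(d − a/2) = 785000 × (710 − 14.5) = 545.97 × 10⁶ N·mm.
M_n = 545.97 kN·m.

M_n ≈ 546 kN·m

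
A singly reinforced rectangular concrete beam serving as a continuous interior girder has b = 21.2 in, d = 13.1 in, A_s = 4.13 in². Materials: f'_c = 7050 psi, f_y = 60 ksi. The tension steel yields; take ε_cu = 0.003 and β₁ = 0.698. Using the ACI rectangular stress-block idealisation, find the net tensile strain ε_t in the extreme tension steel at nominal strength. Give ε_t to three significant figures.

a = A_s f_y/(0.85 f'_c b) = 1.951 in.
β₁ = 0.698, so c = a/β₁ = 1.951/0.698 = 2.795 in.
From the linear strain diagram with ε_cu = 0.003: ε_t = 0.003 (d − c)/c = 0.003 × (13.1 − 2.795)/2.795 = 0.0111.
Since ε_t ≥ 0.005, the section is tension-controlled.

ε_t ≈ 0.0111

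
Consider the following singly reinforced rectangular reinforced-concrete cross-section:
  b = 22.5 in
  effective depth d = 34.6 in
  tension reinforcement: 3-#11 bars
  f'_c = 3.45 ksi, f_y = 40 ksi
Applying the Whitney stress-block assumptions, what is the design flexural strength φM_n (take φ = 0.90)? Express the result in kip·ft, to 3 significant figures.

A_s = 3 × 1.56 = 4.68 in².
T = A_s f_y = 4.68 × 40 = 187.2 kips.
a = T/(0.85 f'_c b) = 187.2/(0.85 × 3.45 × 22.5) = 2.837 in.
M_n = T(d − a/2) = 187.2 × (34.6 − 1.4185) = 6211.6 kip·in = 6211.6/12 = 517.63 kip·ft.
φM_n = 0.90 × 517.63 = 465.87 kip·ft.

φM_n ≈ 466 kip·ft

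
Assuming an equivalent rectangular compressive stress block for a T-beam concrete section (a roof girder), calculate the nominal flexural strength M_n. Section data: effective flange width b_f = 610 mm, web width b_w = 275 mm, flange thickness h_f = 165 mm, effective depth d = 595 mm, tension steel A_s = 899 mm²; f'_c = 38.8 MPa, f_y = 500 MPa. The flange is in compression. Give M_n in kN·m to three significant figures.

Tension: T = A_s f_y = 899 × 500 = 449500 N.
Try a within the flange: a = T/(0.85 f'_c b_f) = 449500/(0.85 × 38.8 × 610) = 22.34 mm.
Since a = 22.34 ≤ h_f = 165 mm, the stress block lies entirely in the flange; analyse as a rectangular beam of width b_f.
M_n = T(d − a/2) = 449500 × (595 − 11.17) = 262.43 × 10⁶ N·mm.
M_n = 262.43 kN·m.

M_n ≈ 262 kN·m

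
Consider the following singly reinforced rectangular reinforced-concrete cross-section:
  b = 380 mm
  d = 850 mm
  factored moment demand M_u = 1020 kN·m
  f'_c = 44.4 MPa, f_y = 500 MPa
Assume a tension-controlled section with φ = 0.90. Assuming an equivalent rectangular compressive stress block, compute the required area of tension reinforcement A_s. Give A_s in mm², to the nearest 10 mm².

M_n = M_u/φ = 1020/0.90 = 1133.33 kN·m.
With M_n = 0.85 f'_c a b (d − a/2), solve the quadratic for a:
a = d − √(d² − 2M_n/(0.85 f'_c b)) = 850 − √(850² − 2 × 1133.33×10⁶/(0.85 × 44.4 × 380)) = 98.70 mm.
A_s = 0.85 f'_c a b / f_y = 0.85 × 44.4 × 98.70 × 380 / 500 = 2831.0 mm².

A_s ≈ 2830 mm²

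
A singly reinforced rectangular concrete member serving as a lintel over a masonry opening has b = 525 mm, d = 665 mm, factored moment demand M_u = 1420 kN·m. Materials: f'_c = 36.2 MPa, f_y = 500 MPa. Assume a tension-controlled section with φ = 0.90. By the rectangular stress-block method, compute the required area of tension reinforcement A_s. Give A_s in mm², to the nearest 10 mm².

A_s ≈ 5430 mm²

M_n = M_u/φ = 1420/0.90 = 1577.78 kN·m.
With M_n = 0.85 f'_c a b (d − a/2), solve the quadratic for a:
a = d − √(d² − 2M_n/(0.85 f'_c b)) = 665 − √(665² − 2 × 1577.78×10⁶/(0.85 × 36.2 × 525)) = 168.12 mm.
A_s = 0.85 f'_c a b / f_y = 0.85 × 36.2 × 168.12 × 525 / 500 = 5431.7 mm².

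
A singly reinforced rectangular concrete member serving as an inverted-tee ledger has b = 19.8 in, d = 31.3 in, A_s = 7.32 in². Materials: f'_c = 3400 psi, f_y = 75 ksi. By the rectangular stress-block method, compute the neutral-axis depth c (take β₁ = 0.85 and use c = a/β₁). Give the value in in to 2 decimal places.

T = A_s f_y = 7.32 × 75 = 549 kips.
a = T/(0.85 f'_c b) = 549/(0.85 × 3.4 × 19.8) = 9.5942 in.
With β₁ = 0.85, c = a/β₁ = 9.5942/0.85 = 11.29 in.

c ≈ 11.29 in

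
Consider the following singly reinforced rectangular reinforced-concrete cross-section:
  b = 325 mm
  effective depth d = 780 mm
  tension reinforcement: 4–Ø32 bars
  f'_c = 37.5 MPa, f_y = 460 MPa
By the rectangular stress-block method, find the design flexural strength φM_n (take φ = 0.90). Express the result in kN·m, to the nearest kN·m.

A_s = 4 × 804 = 3216 mm².
T = A_s f_y = 3216 × 460 = 1479360 N = 1479.36 kN.
From C = T: a = T/(0.85 f'_c b) = 1479360/(0.85 × 37.5 × 325) = 142.80 mm.
M_n = T(d − a/2) = 1479.36 kN × (780 − 71.4) mm = 1048.27 kN·m.
φM_n = 0.90 × 1048.27 = 943.44 kN·m.

φM_n ≈ 943 kN·m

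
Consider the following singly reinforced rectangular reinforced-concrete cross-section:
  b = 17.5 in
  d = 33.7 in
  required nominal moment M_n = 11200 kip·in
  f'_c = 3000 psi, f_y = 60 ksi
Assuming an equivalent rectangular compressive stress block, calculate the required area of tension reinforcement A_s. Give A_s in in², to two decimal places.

From M_n = 0.85 f'_c a b (d − a/2):
a = d − √(d² − 2M_n/(0.85 f'_c b)) = 33.7 − √(33.7² − 2 × 11200/(0.85 × 3 × 17.5)) = 8.526 in.
A_s = 0.85 f'_c a b / f_y = 0.85 × 3 × 8.526 × 17.5 / 60 = 6.341 in².

A_s ≈ 6.34 in²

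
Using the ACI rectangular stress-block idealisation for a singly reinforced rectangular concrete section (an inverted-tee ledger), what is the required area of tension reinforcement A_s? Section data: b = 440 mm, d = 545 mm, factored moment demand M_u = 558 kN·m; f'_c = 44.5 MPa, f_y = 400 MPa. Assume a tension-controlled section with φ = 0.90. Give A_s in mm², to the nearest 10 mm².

A_s ≈ 3050 mm²

M_n = M_u/φ = 558/0.90 = 620 kN·m.
With M_n = 0.85 f'_c a b (d − a/2), solve the quadratic for a:
a = d − √(d² − 2M_n/(0.85 f'_c b)) = 545 − √(545² − 2 × 620×10⁶/(0.85 × 44.5 × 440)) = 73.28 mm.
A_s = 0.85 f'_c a b / f_y = 0.85 × 44.5 × 73.28 × 440 / 400 = 3049.0 mm².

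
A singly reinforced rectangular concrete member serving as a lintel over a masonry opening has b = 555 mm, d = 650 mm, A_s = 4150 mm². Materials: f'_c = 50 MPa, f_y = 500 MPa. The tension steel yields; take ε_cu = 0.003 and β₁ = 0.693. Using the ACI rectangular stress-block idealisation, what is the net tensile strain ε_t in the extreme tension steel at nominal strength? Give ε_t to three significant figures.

a = A_s f_y/(0.85 f'_c b) = 87.97 mm.
β₁ = 0.693, so c = a/β₁ = 87.97/0.693 = 126.94 mm.
From the linear strain diagram with ε_cu = 0.003: ε_t = 0.003 (d − c)/c = 0.003 × (650 − 126.94)/126.94 = 0.0124.
Since ε_t ≥ 0.005, the section is tension-controlled.

ε_t ≈ 0.0124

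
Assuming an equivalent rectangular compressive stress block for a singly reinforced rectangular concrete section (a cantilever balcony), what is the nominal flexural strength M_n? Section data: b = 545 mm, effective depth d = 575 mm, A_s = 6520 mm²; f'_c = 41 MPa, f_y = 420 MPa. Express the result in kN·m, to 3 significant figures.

M_n ≈ 1380 kN·m

T = A_s f_y = 6520 × 420 = 2738400 N = 2738.4 kN.
From C = T: a = T/(0.85 f'_c b) = 2738400/(0.85 × 41 × 545) = 144.18 mm.
M_n = T(d − a/2) = 2738.4 kN × (575 − 72.09) mm = 1377.17 kN·m.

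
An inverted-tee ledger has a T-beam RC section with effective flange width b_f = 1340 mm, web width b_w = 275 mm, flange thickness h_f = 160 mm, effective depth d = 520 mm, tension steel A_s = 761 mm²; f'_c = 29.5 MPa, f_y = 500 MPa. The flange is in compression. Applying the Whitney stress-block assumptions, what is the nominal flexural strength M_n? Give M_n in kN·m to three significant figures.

M_n ≈ 196 kN·m

Tension: T = A_s f_y = 761 × 500 = 380500 N.
Try a within the flange: a = T/(0.85 f'_c b_f) = 380500/(0.85 × 29.5 × 1340) = 11.32 mm.
Since a = 11.32 ≤ h_f = 160 mm, the stress block lies entirely in the flange; analyse as a rectangular beam of width b_f.
M_n = T(d − a/2) = 380500 × (520 − 5.66) = 195.71 × 10⁶ N·mm.
M_n = 195.71 kN·m.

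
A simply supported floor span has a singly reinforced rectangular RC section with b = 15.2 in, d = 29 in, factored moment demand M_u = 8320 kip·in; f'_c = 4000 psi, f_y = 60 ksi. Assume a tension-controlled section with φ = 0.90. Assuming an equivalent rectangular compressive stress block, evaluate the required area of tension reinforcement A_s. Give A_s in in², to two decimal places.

M_n = M_u/φ = 8320/0.90 = 9244.44 kip·in.
From M_n = 0.85 f'_c a b (d − a/2):
a = d − √(d² − 2M_n/(0.85 f'_c b)) = 29 − √(29² − 2 × 9244.44/(0.85 × 4 × 15.2)) = 7.017 in.
A_s = 0.85 f'_c a b / f_y = 0.85 × 4 × 7.017 × 15.2 / 60 = 6.044 in².

A_s ≈ 6.04 in²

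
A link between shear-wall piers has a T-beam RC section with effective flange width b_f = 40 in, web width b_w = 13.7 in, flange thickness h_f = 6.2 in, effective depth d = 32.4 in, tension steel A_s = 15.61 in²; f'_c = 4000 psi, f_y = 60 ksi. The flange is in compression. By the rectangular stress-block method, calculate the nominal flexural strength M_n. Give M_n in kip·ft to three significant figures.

Tension: T = A_s f_y = 15.61 × 60 = 936.6 kips.
Try a within the flange: a = T/(0.85 f'_c b_f) = 936.6/(0.85 × 4 × 40) = 6.887 in.
a = 6.887 > h_f = 6.2 in: the block extends into the web. Split into flange-overhang and web parts.
C_f = 0.85 f'_c (b_f − b_w) h_f = 0.85 × 4 × (40 − 13.7) × 6.2 = 554.4 kips.
Remaining web compression depth: a_w = (T − C_f)/(0.85 f'_c b_w) = (936.6 − 554.4)/(0.85 × 4 × 13.7) = 8.205 in.
M_n = C_f(d − h_f/2) + (T − C_f)(d − a_w/2) = 554.4 × (32.4 − 3.1) + 382.2 × (32.4 − 4.1025) = 16243.9 + 10815.3 = 27059.2 kip·in.
M_n = 27059.2/12 = 2254.93 kip·ft.

M_n ≈ 2250 kip·ft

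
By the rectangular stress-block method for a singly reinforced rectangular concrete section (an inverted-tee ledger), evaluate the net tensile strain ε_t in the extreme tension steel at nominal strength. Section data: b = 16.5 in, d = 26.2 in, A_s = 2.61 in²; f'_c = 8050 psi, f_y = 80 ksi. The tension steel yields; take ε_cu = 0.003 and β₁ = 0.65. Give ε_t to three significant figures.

ε_t ≈ 0.0246

a = A_s f_y/(0.85 f'_c b) = 1.849 in.
β₁ = 0.65, so c = a/β₁ = 1.849/0.65 = 2.845 in.
From the linear strain diagram with ε_cu = 0.003: ε_t = 0.003 (d − c)/c = 0.003 × (26.2 − 2.845)/2.845 = 0.0246.
Since ε_t ≥ 0.005, the section is tension-controlled.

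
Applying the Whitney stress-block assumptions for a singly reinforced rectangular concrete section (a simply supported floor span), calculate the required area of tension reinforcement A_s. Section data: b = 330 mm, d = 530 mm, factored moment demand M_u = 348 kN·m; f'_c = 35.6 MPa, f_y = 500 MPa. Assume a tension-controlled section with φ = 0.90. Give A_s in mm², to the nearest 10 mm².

A_s ≈ 1580 mm²

M_n = M_u/φ = 348/0.90 = 386.667 kN·m.
With M_n = 0.85 f'_c a b (d − a/2), solve the quadratic for a:
a = d − √(d² − 2M_n/(0.85 f'_c b)) = 530 − √(530² − 2 × 386.667×10⁶/(0.85 × 35.6 × 330)) = 78.94 mm.
A_s = 0.85 f'_c a b / f_y = 0.85 × 35.6 × 78.94 × 330 / 500 = 1576.6 mm².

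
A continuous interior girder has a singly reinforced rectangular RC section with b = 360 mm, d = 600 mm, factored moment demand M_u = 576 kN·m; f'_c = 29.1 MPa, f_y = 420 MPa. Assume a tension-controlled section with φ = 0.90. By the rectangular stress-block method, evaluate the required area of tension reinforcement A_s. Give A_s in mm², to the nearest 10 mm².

M_n = M_u/φ = 576/0.90 = 640 kN·m.
With M_n = 0.85 f'_c a b (d − a/2), solve the quadratic for a:
a = d − √(d² − 2M_n/(0.85 f'_c b)) = 600 − √(600² − 2 × 640×10⁶/(0.85 × 29.1 × 360)) = 134.97 mm.
A_s = 0.85 f'_c a b / f_y = 0.85 × 29.1 × 134.97 × 360 / 420 = 2861.6 mm².

A_s ≈ 2860 mm²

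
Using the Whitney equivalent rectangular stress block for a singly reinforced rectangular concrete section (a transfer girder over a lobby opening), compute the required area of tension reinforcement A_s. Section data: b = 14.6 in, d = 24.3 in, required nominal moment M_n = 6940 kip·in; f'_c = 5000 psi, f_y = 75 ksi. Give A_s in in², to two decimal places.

From M_n = 0.85 f'_c a b (d − a/2):
a = d − √(d² − 2M_n/(0.85 f'_c b)) = 24.3 − √(24.3² − 2 × 6940/(0.85 × 5 × 14.6)) = 5.148 in.
A_s = 0.85 f'_c a b / f_y = 0.85 × 5 × 5.148 × 14.6 / 75 = 4.259 in².

A_s ≈ 4.26 in²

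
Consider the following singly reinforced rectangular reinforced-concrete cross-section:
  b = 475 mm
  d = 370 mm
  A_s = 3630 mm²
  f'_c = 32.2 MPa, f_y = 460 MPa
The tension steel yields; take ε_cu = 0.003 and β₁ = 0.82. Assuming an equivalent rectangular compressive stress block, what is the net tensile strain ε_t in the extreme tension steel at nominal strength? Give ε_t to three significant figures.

ε_t ≈ 0.00409

a = A_s f_y/(0.85 f'_c b) = 128.44 mm.
β₁ = 0.82, so c = a/β₁ = 128.44/0.82 = 156.63 mm.
From the linear strain diagram with ε_cu = 0.003: ε_t = 0.003 (d − c)/c = 0.003 × (370 − 156.63)/156.63 = 0.00409.
ε_t is between 0.004 and 0.005 — transition zone.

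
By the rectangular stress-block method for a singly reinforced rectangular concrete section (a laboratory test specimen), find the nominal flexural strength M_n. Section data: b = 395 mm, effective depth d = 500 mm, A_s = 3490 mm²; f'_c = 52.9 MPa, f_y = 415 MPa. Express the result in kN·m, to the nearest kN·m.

M_n ≈ 665 kN·m

T = A_s f_y = 3490 × 415 = 1448350 N = 1448.35 kN.
From C = T: a = T/(0.85 f'_c b) = 1448350/(0.85 × 52.9 × 395) = 81.55 mm.
M_n = T(d − a/2) = 1448.35 kN × (500 − 40.775) mm = 665.12 kN·m.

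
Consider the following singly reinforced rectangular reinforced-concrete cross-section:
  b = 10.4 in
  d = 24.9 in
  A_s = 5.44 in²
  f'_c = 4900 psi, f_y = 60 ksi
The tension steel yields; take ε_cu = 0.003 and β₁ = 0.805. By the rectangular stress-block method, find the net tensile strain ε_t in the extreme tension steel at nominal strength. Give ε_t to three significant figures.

ε_t ≈ 0.00498

a = A_s f_y/(0.85 f'_c b) = 7.535 in.
β₁ = 0.805, so c = a/β₁ = 7.535/0.805 = 9.360 in.
From the linear strain diagram with ε_cu = 0.003: ε_t = 0.003 (d − c)/c = 0.003 × (24.9 − 9.360)/9.360 = 0.00498.
ε_t is between 0.004 and 0.005 — transition zone.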